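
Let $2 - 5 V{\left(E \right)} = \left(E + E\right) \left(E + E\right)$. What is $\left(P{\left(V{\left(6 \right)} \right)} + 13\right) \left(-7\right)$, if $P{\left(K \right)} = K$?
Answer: $\frac{539}{5} \approx 107.8$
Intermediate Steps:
$V{\left(E \right)} = \frac{2}{5} - \frac{4 E^{2}}{5}$ ($V{\left(E \right)} = \frac{2}{5} - \frac{\left(E + E\right) \left(E + E\right)}{5} = \frac{2}{5} - \frac{2 E 2 E}{5} = \frac{2}{5} - \frac{4 E^{2}}{5}$)
$\left(P{\left(V{\left(6 \right)} \right)} + 13\right) \left(-7\right) = \left(\left(\frac{2}{5} - \frac{4 \cdot 6^{2}}{5}\right) + 13\right) \left(-7\right) = \left(\left(\frac{2}{5} - \frac{144}{5}\right) + 13\right) \left(-7\right) = \left(- \frac{142}{5} + 13\right) \left(-7\right) = \left(- \frac{77}{5}\right) \left(-7\right) = \frac{539}{5}$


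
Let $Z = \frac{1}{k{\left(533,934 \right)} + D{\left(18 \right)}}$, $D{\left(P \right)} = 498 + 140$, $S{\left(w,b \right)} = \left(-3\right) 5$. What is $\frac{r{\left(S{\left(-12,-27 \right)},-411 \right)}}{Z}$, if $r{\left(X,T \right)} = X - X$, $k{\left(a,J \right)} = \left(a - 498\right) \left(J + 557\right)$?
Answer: $0$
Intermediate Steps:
$k{\left(a,J \right)} = \left(-498 + a\right) \left(557 + J\right)$
$S{\left(w,b \right)} = -15$
$D{\left(P \right)} = 638$
$r{\left(X,T \right)} = 0$
$Z = \frac{1}{52823}$ ($Z = \frac{1}{\left(-277386 - 465132 + 557 \cdot 533 + 934 \cdot 533\right) + 638} = \frac{1}{\left(-277386 - 465132 + 296881 + 497822\right) + 638} = \frac{1}{52185 + 638} = \frac{1}{52823} \approx 1.8931 \cdot 10^{-5}$)
$\frac{r{\left(S{\left(-12,-27 \right)},-411 \right)}}{Z} = 0 \frac{1}{\frac{1}{52823}} = 0 \cdot 52823 = 0$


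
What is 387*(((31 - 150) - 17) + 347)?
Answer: 81657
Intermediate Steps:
387*(((31 - 150) - 17) + 347) = 387*((-119 - 17) + 347) = 387*(-136 + 347) = 387*211 = 81657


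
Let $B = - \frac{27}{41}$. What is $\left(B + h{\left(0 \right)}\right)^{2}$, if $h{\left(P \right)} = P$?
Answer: $\frac{729}{1681} \approx 0.43367$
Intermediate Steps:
$B = - \frac{27}{41}$ ($B = \left(-27\right) \frac{1}{41} = - \frac{27}{41} \approx -0.65854$)
$\left(B + h{\left(0 \right)}\right)^{2} = \left(- \frac{27}{41} + 0\right)^{2} = \left(- \frac{27}{41}\right)^{2} = \frac{729}{1681}$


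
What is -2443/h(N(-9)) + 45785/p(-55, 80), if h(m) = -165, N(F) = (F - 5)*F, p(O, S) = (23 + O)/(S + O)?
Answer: -188784949/5280 ≈ -35755.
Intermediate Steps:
p(O, S) = (23 + O)/(O + S)
N(F) = F*(-5 + F) (N(F) = (-5 + F)*F = F*(-5 + F))
-2443/h(N(-9)) + 45785/p(-55, 80) = -2443/(-165) + 45785/(((23 - 55)/(-55 + 80))) = -2443*(-1/165) + 45785/((-32/25)) = 2443/165 + 45785/(((1/25)*(-32))) = 2443/165 + 45785/(-32/25) = 2443/165 + 45785*(-25/32) = 2443/165 - 1144625/32 = -188784949/5280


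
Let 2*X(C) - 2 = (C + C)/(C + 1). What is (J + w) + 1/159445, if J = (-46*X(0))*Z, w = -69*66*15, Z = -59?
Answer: -10458954219/159445 ≈ -65596.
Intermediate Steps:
X(C) = 1 + C/(1 + C) (X(C) = 1 + ((C + C)/(C + 1))/2 = 1 + ((2*C)/(1 + C))/2 = 1 + (2*C/(1 + C))/2 = 1 + C/(1 + C))
w = -68310 (w = -4554*15 = -68310)
J = 2714 (J = -46*(1 + 2*0)/(1 + 0)*(-59) = -46*(1 + 0)/1*(-59) = -46*(-59) = 2714)
(J + w) + 1/159445 = (2714 - 68310) + 1/159445 = -65596 + 1/159445 = -10458954219/159445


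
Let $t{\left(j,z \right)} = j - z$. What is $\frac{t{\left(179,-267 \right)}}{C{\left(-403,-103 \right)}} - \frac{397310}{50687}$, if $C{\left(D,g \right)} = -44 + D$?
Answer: $- \frac{200203972}{22657089} \approx -8.8363$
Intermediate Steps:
$\frac{t{\left(179,-267 \right)}}{C{\left(-403,-103 \right)}} - \frac{397310}{50687} = \frac{179 - -267}{-44 - 403} - \frac{397310}{50687} = \frac{179 + 267}{-447} - \frac{397310}{50687} = 446 \left(- \frac{1}{447}\right) - \frac{397310}{50687} = - \frac{446}{447} - \frac{397310}{50687} = - \frac{200203972}{22657089}$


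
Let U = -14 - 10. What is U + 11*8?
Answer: 64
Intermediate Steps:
U = -24
U + 11*8 = -24 + 11*8 = -24 + 88 = 64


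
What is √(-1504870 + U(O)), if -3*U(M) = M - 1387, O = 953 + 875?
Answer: I*√1505017 ≈ 1226.8*I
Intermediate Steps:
O = 1828
U(M) = 1387/3 - M/3 (U(M) = -(M - 1387)/3 = -(-1387 + M)/3 = 1387/3 - M/3)
√(-1504870 + U(O)) = √(-1504870 + (1387/3 - ⅓*1828)) = √(-1504870 + (1387/3 - 1828/3)) = √(-1504870 - 147) = √(-1505017) = I*√1505017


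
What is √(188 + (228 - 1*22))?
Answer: √394 ≈ 19.849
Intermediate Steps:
√(188 + (228 - 1*22)) = √(188 + (228 - 22)) = √(188 + 206) = √394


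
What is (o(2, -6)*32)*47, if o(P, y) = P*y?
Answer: -18048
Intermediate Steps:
(o(2, -6)*32)*47 = ((2*(-6))*32)*47 = -12*32*47 = -384*47 = -18048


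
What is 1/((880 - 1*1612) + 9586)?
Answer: 1/8854 ≈ 0.00011294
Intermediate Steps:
1/((880 - 1*1612) + 9586) = 1/((880 - 1612) + 9586) = 1/(-732 + 9586) = 1/8854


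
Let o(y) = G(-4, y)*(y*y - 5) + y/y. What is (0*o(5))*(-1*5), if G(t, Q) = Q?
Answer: 0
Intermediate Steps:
o(y) = 1 + y*(-5 + y²) (o(y) = y*(y*y - 5) + y/y = y*(y² - 5) + 1 = y*(-5 + y²) + 1 = 1 + y*(-5 + y²))
(0*o(5))*(-1*5) = (0*(1 + 5³ - 5*5))*(-1*5) = (0*(1 + 125 - 25))*(-5) = (0*101)*(-5) = 0*(-5) = 0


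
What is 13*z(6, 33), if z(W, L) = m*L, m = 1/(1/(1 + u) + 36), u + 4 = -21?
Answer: 10296/863 ≈ 11.930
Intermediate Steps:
u = -25 (u = -4 - 21 = -25)
m = 24/863 (m = 1/(1/(1 - 25) + 36) = 1/(1/(-24) + 36) = 1/(-1/24 + 36) = 1/(863/24) = 24/863 ≈ 0.027810)
z(W, L) = 24*L/863
13*z(6, 33) = 13*((24/863)*33) = 13*(792/863) = 10296/863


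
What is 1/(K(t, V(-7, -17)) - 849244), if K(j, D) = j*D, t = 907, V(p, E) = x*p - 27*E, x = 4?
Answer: -1/458327 ≈ -2.1818e-6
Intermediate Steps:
V(p, E) = -27*E + 4*p (V(p, E) = 4*p - 27*E = -27*E + 4*p)
K(j, D) = D*j
1/(K(t, V(-7, -17)) - 849244) = 1/((-27*(-17) + 4*(-7))*907 - 849244) = 1/((459 - 28)*907 - 849244) = 1/(431*907 - 849244) = 1/(390917 - 849244) = 1/(-458327) = -1/458327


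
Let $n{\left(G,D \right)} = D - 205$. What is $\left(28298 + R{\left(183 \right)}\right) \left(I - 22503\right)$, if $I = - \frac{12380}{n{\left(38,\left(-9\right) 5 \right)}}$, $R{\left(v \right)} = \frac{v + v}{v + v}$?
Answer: $- \frac{15885275763}{25} \approx -6.3541 \cdot 10^{8}$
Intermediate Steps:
$R{\left(v \right)} = 1$ ($R{\left(v \right)} = \frac{2 v}{2 v} = 2 v \frac{1}{2 v} = 1$)
$n{\left(G,D \right)} = -205 + D$
$I = \frac{1238}{25}$ ($I = - \frac{12380}{-205 - 45} = - \frac{12380}{-250} = \left(-12380\right) \left(- \frac{1}{250}\right) = \frac{1238}{25} \approx 49.52$)
$\left(28298 + R{\left(183 \right)}\right) \left(I - 22503\right) = \left(28298 + 1\right) \left(\frac{1238}{25} - 22503\right) = 28299 \left(- \frac{561337}{25}\right) = - \frac{15885275763}{25}$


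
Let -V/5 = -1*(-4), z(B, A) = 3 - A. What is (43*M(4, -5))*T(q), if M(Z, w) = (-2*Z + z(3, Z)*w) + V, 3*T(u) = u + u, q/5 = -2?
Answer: 19780/3 ≈ 6593.3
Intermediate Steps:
q = -10 (q = 5*(-2) = -10)
V = -20 (V = -(-5)*(-4) = -5*4 = -20)
T(u) = 2*u/3 (T(u) = (u + u)/3 = (2*u)/3 = 2*u/3)
M(Z, w) = -20 - 2*Z + w*(3 - Z) (M(Z, w) = (-2*Z + (3 - Z)*w) - 20 = (-2*Z + w*(3 - Z)) - 20 = -20 - 2*Z + w*(3 - Z))
(43*M(4, -5))*T(q) = (43*(-20 - 2*4 - 1*(-5)*(-3 + 4)))*((⅔)*(-10)) = (43*(-20 - 8 - 1*(-5)*1))*(-20/3) = (43*(-20 - 8 + 5))*(-20/3) = (43*(-23))*(-20/3) = -989*(-20/3) = 19780/3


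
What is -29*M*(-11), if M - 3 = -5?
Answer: -638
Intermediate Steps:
M = -2 (M = 3 - 5 = -2)
-29*M*(-11) = -29*(-2)*(-11) = 58*(-11) = -638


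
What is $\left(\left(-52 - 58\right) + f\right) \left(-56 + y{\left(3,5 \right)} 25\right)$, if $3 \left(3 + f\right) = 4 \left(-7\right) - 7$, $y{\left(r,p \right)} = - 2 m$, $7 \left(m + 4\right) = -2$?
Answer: $- \frac{414392}{21} \approx -19733.0$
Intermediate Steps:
$m = - \frac{30}{7}$ ($m = -4 + \frac{1}{7} \left(-2\right) = -4 - \frac{2}{7} = - \frac{30}{7} \approx -4.2857$)
$y{\left(r,p \right)} = \frac{60}{7}$ ($y{\left(r,p \right)} = \left(-2\right) \left(- \frac{30}{7}\right) = \frac{60}{7}$)
$f = - \frac{44}{3}$ ($f = -3 + \frac{4 \left(-7\right) - 7}{3} = -3 + \frac{-28 - 7}{3} = -3 + \frac{1}{3} \left(-35\right) = -3 - \frac{35}{3} = - \frac{44}{3} \approx -14.667$)
$\left(\left(-52 - 58\right) + f\right) \left(-56 + y{\left(3,5 \right)} 25\right) = \left(\left(-52 - 58\right) - \frac{44}{3}\right) \left(-56 + \frac{60}{7} \cdot 25\right) = \left(-110 - \frac{44}{3}\right) \left(-56 + \frac{1500}{7}\right) = \left(- \frac{374}{3}\right) \frac{1108}{7} = - \frac{414392}{21}$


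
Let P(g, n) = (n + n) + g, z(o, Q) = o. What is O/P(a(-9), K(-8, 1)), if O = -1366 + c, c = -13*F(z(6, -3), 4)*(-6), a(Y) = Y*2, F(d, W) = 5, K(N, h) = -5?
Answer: 244/7 ≈ 34.857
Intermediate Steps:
a(Y) = 2*Y
P(g, n) = g + 2*n (P(g, n) = 2*n + g = g + 2*n)
c = 390 (c = -13*5*(-6) = -65*(-6) = 390)
O = -976 (O = -1366 + 390 = -976)
O/P(a(-9), K(-8, 1)) = -976/(2*(-9) + 2*(-5)) = -976/(-18 - 10) = -976/(-28) = -976*(-1/28) = 244/7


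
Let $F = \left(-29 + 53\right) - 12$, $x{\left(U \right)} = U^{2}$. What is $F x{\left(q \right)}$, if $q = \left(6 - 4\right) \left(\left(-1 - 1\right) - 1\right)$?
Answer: $432$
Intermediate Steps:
$q = -6$ ($q = 2 \left(\left(-1 - 1\right) - 1\right) = 2 \left(-2 - 1\right) = 2 \left(-3\right) = -6$)
$F = 12$ ($F = 24 - 12 = 12$)
$F x{\left(q \right)} = 12 \left(-6\right)^{2} = 12 \cdot 36 = 432$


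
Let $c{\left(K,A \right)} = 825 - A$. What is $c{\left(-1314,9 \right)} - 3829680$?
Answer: $-3828864$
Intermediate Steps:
$c{\left(-1314,9 \right)} - 3829680 = \left(825 - 9\right) - 3829680 = 816 - 3829680 = -3828864$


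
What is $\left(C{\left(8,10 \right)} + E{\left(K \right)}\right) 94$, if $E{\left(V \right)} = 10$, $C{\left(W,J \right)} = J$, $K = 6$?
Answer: $1880$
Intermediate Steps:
$\left(C{\left(8,10 \right)} + E{\left(K \right)}\right) 94 = \left(10 + 10\right) 94 = 20 \cdot 94 = 1880$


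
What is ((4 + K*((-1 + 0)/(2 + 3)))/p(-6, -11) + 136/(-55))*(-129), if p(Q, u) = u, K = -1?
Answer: 20253/55 ≈ 368.24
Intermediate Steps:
((4 + K*((-1 + 0)/(2 + 3)))/p(-6, -11) + 136/(-55))*(-129) = ((4 - (-1 + 0)/(2 + 3))/(-11) + 136/(-55))*(-129) = ((4 - (-1)/5)*(-1/11) + 136*(-1/55))*(-129) = ((4 - (-1)/5)*(-1/11) - 136/55)*(-129) = ((4 - 1*(-⅕))*(-1/11) - 136/55)*(-129) = ((4 + ⅕)*(-1/11) - 136/55)*(-129) = ((21/5)*(-1/11) - 136/55)*(-129) = (-21/55 - 136/55)*(-129) = -157/55*(-129) = 20253/55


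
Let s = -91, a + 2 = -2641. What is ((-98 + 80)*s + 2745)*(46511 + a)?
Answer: 192273444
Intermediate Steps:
a = -2643 (a = -2 - 2641 = -2643)
((-98 + 80)*s + 2745)*(46511 + a) = ((-98 + 80)*(-91) + 2745)*(46511 - 2643) = (-18*(-91) + 2745)*43868 = (1638 + 2745)*43868 = 4383*43868 = 192273444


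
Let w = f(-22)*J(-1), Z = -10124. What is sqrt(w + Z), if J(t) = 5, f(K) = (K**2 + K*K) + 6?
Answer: I*sqrt(5254) ≈ 72.484*I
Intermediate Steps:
f(K) = 6 + 2*K**2 (f(K) = (K**2 + K**2) + 6 = 2*K**2 + 6 = 6 + 2*K**2)
w = 4870 (w = (6 + 2*(-22)**2)*5 = (6 + 2*484)*5 = (6 + 968)*5 = 974*5 = 4870)
sqrt(w + Z) = sqrt(4870 - 10124) = sqrt(-5254) = I*sqrt(5254)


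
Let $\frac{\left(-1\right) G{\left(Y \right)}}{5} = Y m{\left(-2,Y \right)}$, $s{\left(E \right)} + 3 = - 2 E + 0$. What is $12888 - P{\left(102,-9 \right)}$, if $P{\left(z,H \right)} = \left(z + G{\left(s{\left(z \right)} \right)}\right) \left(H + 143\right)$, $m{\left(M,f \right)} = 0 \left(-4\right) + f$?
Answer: $28708050$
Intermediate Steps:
$m{\left(M,f \right)} = f$ ($m{\left(M,f \right)} = 0 + f = f$)
$s{\left(E \right)} = -3 - 2 E$ ($s{\left(E \right)} = -3 + \left(- 2 E + 0\right) = -3 - 2 E$)
$G{\left(Y \right)} = - 5 Y^{2}$ ($G{\left(Y \right)} = - 5 Y Y = - 5 Y^{2}$)
$P{\left(z,H \right)} = \left(143 + H\right) \left(z - 5 \left(-3 - 2 z\right)^{2}\right)$ ($P{\left(z,H \right)} = \left(z - 5 \left(-3 - 2 z\right)^{2}\right) \left(H + 143\right) = \left(z - 5 \left(-3 - 2 z\right)^{2}\right) \left(143 + H\right) = \left(143 + H\right) \left(z - 5 \left(-3 - 2 z\right)^{2}\right)$)
$12888 - P{\left(102,-9 \right)} = 12888 - \left(- 715 \left(3 + 2 \cdot 102\right)^{2} + 143 \cdot 102 - 918 - - 45 \left(3 + 2 \cdot 102\right)^{2}\right) = 12888 - \left(- 715 \left(3 + 204\right)^{2} + 14586 - 918 - - 45 \left(3 + 204\right)^{2}\right) = 12888 - \left(- 715 \cdot 207^{2} + 14586 - 918 - - 45 \cdot 207^{2}\right) = 12888 - \left(\left(-715\right) 42849 + 14586 - 918 - \left(-45\right) 42849\right) = 12888 - \left(-30637035 + 14586 - 918 + 1928205\right) = 12888 - -28695162 = 12888 + 28695162 = 28708050$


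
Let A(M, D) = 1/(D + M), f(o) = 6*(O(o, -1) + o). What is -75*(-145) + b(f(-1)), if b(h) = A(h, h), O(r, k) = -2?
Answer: 391499/36 ≈ 10875.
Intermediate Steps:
f(o) = -12 + 6*o (f(o) = 6*(-2 + o) = -12 + 6*o)
b(h) = 1/(2*h) (b(h) = 1/(h + h) = 1/(2*h))
-75*(-145) + b(f(-1)) = -75*(-145) + 1/(2*(-12 + 6*(-1))) = 10875 + 1/(2*(-12 - 6)) = 10875 + (1/2)/(-18) = 10875 + (1/2)*(-1/18) = 10875 - 1/36 = 391499/36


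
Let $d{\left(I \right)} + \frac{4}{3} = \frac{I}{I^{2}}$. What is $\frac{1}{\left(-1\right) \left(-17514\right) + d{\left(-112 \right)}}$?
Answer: $\frac{336}{5884253} \approx 5.7102 \cdot 10^{-5}$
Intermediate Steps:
$d{\left(I \right)} = - \frac{4}{3} + \frac{1}{I}$ ($d{\left(I \right)} = - \frac{4}{3} + \frac{I}{I^{2}} = - \frac{4}{3} + \frac{1}{I}$)
$\frac{1}{\left(-1\right) \left(-17514\right) + d{\left(-112 \right)}} = \frac{1}{\left(-1\right) \left(-17514\right) - \left(\frac{4}{3} - \frac{1}{-112}\right)} = \frac{1}{17514 - \frac{451}{336}} = \frac{1}{\frac{5884253}{336}} = \frac{336}{5884253}$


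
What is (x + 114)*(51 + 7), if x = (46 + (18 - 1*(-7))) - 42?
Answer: 8294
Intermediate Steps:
x = 29 (x = (46 + (18 + 7)) - 42 = (46 + 25) - 42 = 71 - 42 = 29)
(x + 114)*(51 + 7) = (29 + 114)*(51 + 7) = 143*58 = 8294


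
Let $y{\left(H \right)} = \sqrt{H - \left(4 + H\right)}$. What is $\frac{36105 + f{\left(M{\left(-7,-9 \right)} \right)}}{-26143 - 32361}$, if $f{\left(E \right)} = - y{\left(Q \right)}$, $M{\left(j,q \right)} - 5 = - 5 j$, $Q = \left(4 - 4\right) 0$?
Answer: $- \frac{36105}{58504} + \frac{i}{29252} \approx -0.61714 + 3.4186 \cdot 10^{-5} i$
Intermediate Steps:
$Q = 0$ ($Q = 0 \cdot 0 = 0$)
$M{\left(j,q \right)} = 5 - 5 j$
$y{\left(H \right)} = 2 i$ ($y{\left(H \right)} = \sqrt{-4} = 2 i$)
$f{\left(E \right)} = - 2 i$
$\frac{36105 + f{\left(M{\left(-7,-9 \right)} \right)}}{-26143 - 32361} = \frac{36105 - 2 i}{-26143 - 32361} = \frac{36105 - 2 i}{-58504} = \left(36105 - 2 i\right) \left(- \frac{1}{58504}\right) = - \frac{36105}{58504} + \frac{i}{29252}$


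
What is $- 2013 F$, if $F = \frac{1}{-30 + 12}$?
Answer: $\frac{671}{6} \approx 111.83$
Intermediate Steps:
$F = - \frac{1}{18}$ ($F = \frac{1}{-18} = - \frac{1}{18} \approx -0.055556$)
$- 2013 F = \left(-2013\right) \left(- \frac{1}{18}\right) = \frac{671}{6}$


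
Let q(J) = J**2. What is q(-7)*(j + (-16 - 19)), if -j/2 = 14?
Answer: -3087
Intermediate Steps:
j = -28 (j = -2*14 = -28)
q(-7)*(j + (-16 - 19)) = (-7)**2*(-28 + (-16 - 19)) = 49*(-28 - 35) = 49*(-63) = -3087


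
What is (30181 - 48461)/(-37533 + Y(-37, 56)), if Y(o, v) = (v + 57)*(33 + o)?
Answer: 3656/7597 ≈ 0.48124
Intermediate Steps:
Y(o, v) = (33 + o)*(57 + v) (Y(o, v) = (57 + v)*(33 + o) = (33 + o)*(57 + v))
(30181 - 48461)/(-37533 + Y(-37, 56)) = (30181 - 48461)/(-37533 + (1881 + 33*56 + 57*(-37) - 37*56)) = -18280/(-37533 + (1881 + 1848 - 2109 - 2072)) = -18280/(-37533 - 452) = -18280/(-37985) = -18280*(-1/37985) = 3656/7597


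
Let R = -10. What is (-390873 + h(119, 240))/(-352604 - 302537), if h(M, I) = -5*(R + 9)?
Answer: 390868/655141 ≈ 0.59662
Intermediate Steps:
h(M, I) = 5 (h(M, I) = -5*(-10 + 9) = -5*(-1) = 5)
(-390873 + h(119, 240))/(-352604 - 302537) = (-390873 + 5)/(-352604 - 302537) = -390868/(-655141) = -390868*(-1/655141) = 390868/655141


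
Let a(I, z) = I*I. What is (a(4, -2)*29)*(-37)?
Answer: -17168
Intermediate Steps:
a(I, z) = I**2
(a(4, -2)*29)*(-37) = (4**2*29)*(-37) = (16*29)*(-37) = 464*(-37) = -17168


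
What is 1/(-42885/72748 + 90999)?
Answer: 72748/6619952367 ≈ 1.0989e-5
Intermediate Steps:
1/(-42885/72748 + 90999) = 1/(6619952367/72748) = 72748/6619952367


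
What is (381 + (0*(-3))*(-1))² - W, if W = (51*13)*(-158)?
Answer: 249915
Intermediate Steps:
W = -104754 (W = 663*(-158) = -104754)
(381 + (0*(-3))*(-1))² - W = (381 + (0*(-3))*(-1))² - 1*(-104754) = (381 + 0*(-1))² + 104754 = (381 + 0)² + 104754 = 381² + 104754 = 145161 + 104754 = 249915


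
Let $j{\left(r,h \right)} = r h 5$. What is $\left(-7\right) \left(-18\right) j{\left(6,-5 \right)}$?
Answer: $-18900$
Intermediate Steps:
$j{\left(r,h \right)} = 5 h r$ ($j{\left(r,h \right)} = h r 5 = 5 h r$)
$\left(-7\right) \left(-18\right) j{\left(6,-5 \right)} = \left(-7\right) \left(-18\right) 5 \left(-5\right) 6 = 126 \left(-150\right) = -18900$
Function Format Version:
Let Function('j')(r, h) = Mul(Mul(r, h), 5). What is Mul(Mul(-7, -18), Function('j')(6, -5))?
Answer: -18900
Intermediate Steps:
Function('j')(r, h) = Mul(5, h, r) (Function('j')(r, h) = Mul(Mul(h, r), 5) = Mul(5, h, r))
Mul(Mul(-7, -18), Function('j')(6, -5)) = Mul(Mul(-7, -18), Mul(5, -5, 6)) = Mul(126, -150) = -18900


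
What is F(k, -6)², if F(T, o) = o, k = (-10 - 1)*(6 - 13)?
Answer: 36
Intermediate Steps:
k = 77 (k = -11*(-7) = 77)
F(k, -6)² = (-6)² = 36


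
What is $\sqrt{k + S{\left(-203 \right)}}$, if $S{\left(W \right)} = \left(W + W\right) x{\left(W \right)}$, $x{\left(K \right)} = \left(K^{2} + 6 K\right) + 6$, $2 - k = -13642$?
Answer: $i \sqrt{16225138} \approx 4028.0 i$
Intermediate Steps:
$k = 13644$ ($k = 2 - -13642 = 2 + 13642 = 13644$)
$x{\left(K \right)} = 6 + K^{2} + 6 K$
$S{\left(W \right)} = 2 W \left(6 + W^{2} + 6 W\right)$ ($S{\left(W \right)} = \left(W + W\right) \left(6 + W^{2} + 6 W\right) = 2 W \left(6 + W^{2} + 6 W\right)$)
$\sqrt{k + S{\left(-203 \right)}} = \sqrt{13644 + 2 \left(-203\right) \left(6 + \left(-203\right)^{2} + 6 \left(-203\right)\right)} = \sqrt{13644 + 2 \left(-203\right) \left(6 + 41209 - 1218\right)} = \sqrt{13644 + 2 \left(-203\right) 39997} = \sqrt{13644 - 16238782} = \sqrt{-16225138} = i \sqrt{16225138}$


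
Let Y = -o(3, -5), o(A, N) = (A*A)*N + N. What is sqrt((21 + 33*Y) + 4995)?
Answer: sqrt(6666) ≈ 81.646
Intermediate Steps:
o(A, N) = N + N*A**2 (o(A, N) = A**2*N + N = N*A**2 + N = N + N*A**2)
Y = 50 (Y = -(-5)*(1 + 3**2) = -(-5)*(1 + 9) = -(-5)*10 = -1*(-50) = 50)
sqrt((21 + 33*Y) + 4995) = sqrt((21 + 33*50) + 4995) = sqrt((21 + 1650) + 4995) = sqrt(1671 + 4995) = sqrt(6666)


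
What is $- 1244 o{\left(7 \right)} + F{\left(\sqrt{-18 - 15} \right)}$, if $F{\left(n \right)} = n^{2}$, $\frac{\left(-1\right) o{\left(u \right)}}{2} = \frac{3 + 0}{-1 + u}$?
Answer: $1211$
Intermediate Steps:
$o{\left(u \right)} = - \frac{6}{-1 + u}$ ($o{\left(u \right)} = - 2 \frac{3 + 0}{-1 + u} = - 2 \frac{3}{-1 + u} = - \frac{6}{-1 + u}$)
$- 1244 o{\left(7 \right)} + F{\left(\sqrt{-18 - 15} \right)} = - 1244 \left(- \frac{6}{-1 + 7}\right) + \left(\sqrt{-18 - 15}\right)^{2} = - 1244 \left(- \frac{6}{6}\right) + \left(\sqrt{-33}\right)^{2} = - 1244 \left(\left(-6\right) \frac{1}{6}\right) + \left(i \sqrt{33}\right)^{2} = \left(-1244\right) \left(-1\right) - 33 = 1244 - 33 = 1211$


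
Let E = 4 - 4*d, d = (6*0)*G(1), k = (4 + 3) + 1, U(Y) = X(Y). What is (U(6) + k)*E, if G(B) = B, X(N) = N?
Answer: 56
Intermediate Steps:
U(Y) = Y
k = 8 (k = 7 + 1 = 8)
d = 0 (d = (6*0)*1 = 0*1 = 0)
E = 4 (E = 4 - 4*0 = 4 + 0 = 4)
(U(6) + k)*E = (6 + 8)*4 = 14*4 = 56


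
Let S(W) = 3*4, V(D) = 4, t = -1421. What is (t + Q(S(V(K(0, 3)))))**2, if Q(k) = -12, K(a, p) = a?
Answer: 2053489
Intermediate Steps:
S(W) = 12
(t + Q(S(V(K(0, 3)))))**2 = (-1421 - 12)**2 = (-1433)**2 = 2053489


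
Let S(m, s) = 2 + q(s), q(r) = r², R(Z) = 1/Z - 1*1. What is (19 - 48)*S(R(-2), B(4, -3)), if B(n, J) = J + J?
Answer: -1102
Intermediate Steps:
B(n, J) = 2*J
R(Z) = -1 + 1/Z (R(Z) = 1/Z - 1 = -1 + 1/Z)
S(m, s) = 2 + s²
(19 - 48)*S(R(-2), B(4, -3)) = (19 - 48)*(2 + (2*(-3))²) = -29*(2 + (-6)²) = -29*(2 + 36) = -29*38 = -1102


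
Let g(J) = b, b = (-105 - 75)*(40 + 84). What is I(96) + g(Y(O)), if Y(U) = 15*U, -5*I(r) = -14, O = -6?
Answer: -111586/5 ≈ -22317.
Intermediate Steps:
I(r) = 14/5 (I(r) = -1/5*(-14) = 14/5)
b = -22320 (b = -180*124 = -22320)
g(J) = -22320
I(96) + g(Y(O)) = 14/5 - 22320 = -111586/5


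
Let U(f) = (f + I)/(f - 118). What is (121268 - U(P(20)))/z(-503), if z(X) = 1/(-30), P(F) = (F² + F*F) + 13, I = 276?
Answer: -505681026/139 ≈ -3.6380e+6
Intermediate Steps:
P(F) = 13 + 2*F² (P(F) = (F² + F²) + 13 = 2*F² + 13 = 13 + 2*F²)
z(X) = -1/30
U(f) = (276 + f)/(-118 + f) (U(f) = (f + 276)/(f - 118) = (276 + f)/(-118 + f))
(121268 - U(P(20)))/z(-503) = (121268 - (276 + (13 + 2*20²))/(-118 + (13 + 2*20²)))/(-1/30) = (121268 - (276 + (13 + 2*400))/(-118 + (13 + 2*400)))*(-30) = (121268 - (276 + (13 + 800))/(-118 + (13 + 800)))*(-30) = (121268 - (276 + 813)/(-118 + 813))*(-30) = (121268 - 1089/695)*(-30) = (84280171/695)*(-30) = -505681026/139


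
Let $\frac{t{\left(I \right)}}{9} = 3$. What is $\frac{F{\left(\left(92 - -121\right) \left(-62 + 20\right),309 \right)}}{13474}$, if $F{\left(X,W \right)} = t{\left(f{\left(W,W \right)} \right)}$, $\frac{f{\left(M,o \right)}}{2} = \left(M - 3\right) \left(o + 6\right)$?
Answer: $\frac{27}{13474} \approx 0.0020039$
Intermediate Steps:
$f{\left(M,o \right)} = 2 \left(-3 + M\right) \left(6 + o\right)$ ($f{\left(M,o \right)} = 2 \left(M - 3\right) \left(o + 6\right) = 2 \left(-3 + M\right) \left(6 + o\right)$)
$t{\left(I \right)} = 27$ ($t{\left(I \right)} = 9 \cdot 3 = 27$)
$F{\left(X,W \right)} = 27$
$\frac{F{\left(\left(92 - -121\right) \left(-62 + 20\right),309 \right)}}{13474} = \frac{27}{13474}$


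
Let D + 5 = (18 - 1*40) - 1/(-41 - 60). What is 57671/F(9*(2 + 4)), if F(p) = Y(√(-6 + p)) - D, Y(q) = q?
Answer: 7939162873/3470714 - 588301871*√3/1735357 ≈ 1700.3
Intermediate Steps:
D = -2726/101 (D = -5 + ((18 - 1*40) - 1/(-41 - 60)) = -5 + ((18 - 40) - 1/(-101)) = -5 + (-22 - 1*(-1/101)) = -5 + (-22 + 1/101) = -5 - 2221/101 = -2726/101 ≈ -26.990)
F(p) = 2726/101 + √(-6 + p) (F(p) = √(-6 + p) - 1*(-2726/101) = √(-6 + p) + 2726/101 = 2726/101 + √(-6 + p))
57671/F(9*(2 + 4)) = 57671/(2726/101 + √(-6 + 9*(2 + 4))) = 57671/(2726/101 + √(-6 + 9*6)) = 57671/(2726/101 + √(-6 + 54)) = 57671/(2726/101 + √48) = 57671/(2726/101 + 4*√3)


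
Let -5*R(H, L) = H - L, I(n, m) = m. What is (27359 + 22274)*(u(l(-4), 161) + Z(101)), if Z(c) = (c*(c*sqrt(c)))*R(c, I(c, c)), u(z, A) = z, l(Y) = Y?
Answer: -198532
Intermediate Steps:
R(H, L) = -H/5 + L/5 (R(H, L) = -(H - L)/5 = -H/5 + L/5)
Z(c) = 0 (Z(c) = (c*(c*sqrt(c)))*(-c/5 + c/5) = (c*c**(3/2))*0 = c**(5/2)*0 = 0)
(27359 + 22274)*(u(l(-4), 161) + Z(101)) = (27359 + 22274)*(-4 + 0) = 49633*(-4) = -198532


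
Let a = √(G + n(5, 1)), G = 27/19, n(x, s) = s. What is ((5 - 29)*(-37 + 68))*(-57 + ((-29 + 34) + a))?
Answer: 38688 - 744*√874/19 ≈ 37530.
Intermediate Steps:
G = 27/19 (G = 27*(1/19) = 27/19 ≈ 1.4211)
a = √874/19 (a = √(27/19 + 1) = √(46/19) = √874/19 ≈ 1.5560)
((5 - 29)*(-37 + 68))*(-57 + ((-29 + 34) + a)) = ((5 - 29)*(-37 + 68))*(-57 + ((-29 + 34) + √874/19)) = (-24*31)*(-57 + (5 + √874/19)) = -744*(-52 + √874/19) = 38688 - 744*√874/19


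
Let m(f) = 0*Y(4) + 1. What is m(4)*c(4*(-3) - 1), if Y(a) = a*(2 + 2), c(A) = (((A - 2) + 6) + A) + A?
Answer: -35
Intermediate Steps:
c(A) = 4 + 3*A (c(A) = (((-2 + A) + 6) + A) + A = ((4 + A) + A) + A = (4 + 2*A) + A = 4 + 3*A)
Y(a) = 4*a (Y(a) = a*4 = 4*a)
m(f) = 1 (m(f) = 0*(4*4) + 1 = 0*16 + 1 = 0 + 1 = 1)
m(4)*c(4*(-3) - 1) = 1*(4 + 3*(4*(-3) - 1)) = 1*(4 + 3*(-12 - 1)) = 1*(4 + 3*(-13)) = 1*(4 - 39) = 1*(-35) = -35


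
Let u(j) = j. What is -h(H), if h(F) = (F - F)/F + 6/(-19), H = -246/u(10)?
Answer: 6/19 ≈ 0.31579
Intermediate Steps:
H = -123/5 (H = -246/10 = -246*1/10 = -123/5 ≈ -24.600)
h(F) = -6/19 (h(F) = 0/F + 6*(-1/19) = 0 - 6/19 = -6/19)
-h(H) = -1*(-6/19) = 6/19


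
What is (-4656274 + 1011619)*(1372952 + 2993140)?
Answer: -15912899038260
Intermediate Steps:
(-4656274 + 1011619)*(1372952 + 2993140) = -3644655*4366092 = -15912899038260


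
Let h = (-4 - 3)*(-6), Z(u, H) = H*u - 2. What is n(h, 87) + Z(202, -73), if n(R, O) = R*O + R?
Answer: -11052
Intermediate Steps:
Z(u, H) = -2 + H*u
h = 42 (h = -7*(-6) = 42)
n(R, O) = R + O*R (n(R, O) = O*R + R = R + O*R)
n(h, 87) + Z(202, -73) = 42*(1 + 87) + (-2 - 73*202) = 42*88 + (-2 - 14746) = 3696 - 14748 = -11052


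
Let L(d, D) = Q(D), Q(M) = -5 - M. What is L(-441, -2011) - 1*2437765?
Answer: -2435759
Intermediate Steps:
L(d, D) = -5 - D
L(-441, -2011) - 1*2437765 = (-5 - 1*(-2011)) - 1*2437765 = (-5 + 2011) - 2437765 = 2006 - 2437765 = -2435759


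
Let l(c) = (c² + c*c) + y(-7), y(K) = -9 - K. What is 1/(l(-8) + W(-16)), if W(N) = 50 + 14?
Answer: 1/190 ≈ 0.0052632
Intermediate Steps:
W(N) = 64
l(c) = -2 + 2*c² (l(c) = (c² + c*c) + (-9 - 1*(-7)) = (c² + c²) + (-9 + 7) = 2*c² - 2 = -2 + 2*c²)
1/(l(-8) + W(-16)) = 1/((-2 + 2*(-8)²) + 64) = 1/((-2 + 2*64) + 64) = 1/((-2 + 128) + 64) = 1/(126 + 64) = 1/190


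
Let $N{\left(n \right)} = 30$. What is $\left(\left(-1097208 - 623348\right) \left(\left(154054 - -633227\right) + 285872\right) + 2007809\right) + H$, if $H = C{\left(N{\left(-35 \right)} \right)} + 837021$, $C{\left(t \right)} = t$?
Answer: $-1846416988208$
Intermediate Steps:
$H = 837051$ ($H = 30 + 837021 = 837051$)
$\left(\left(-1097208 - 623348\right) \left(\left(154054 - -633227\right) + 285872\right) + 2007809\right) + H = \left(\left(-1097208 - 623348\right) \left(\left(154054 - -633227\right) + 285872\right) + 2007809\right) + 837051 = \left(- 1720556 \left(\left(154054 + 633227\right) + 285872\right) + 2007809\right) + 837051 = \left(- 1720556 \left(787281 + 285872\right) + 2007809\right) + 837051 = \left(\left(-1720556\right) 1073153 + 2007809\right) + 837051 = \left(-1846419833068 + 2007809\right) + 837051 = -1846417825259 + 837051 = -1846416988208$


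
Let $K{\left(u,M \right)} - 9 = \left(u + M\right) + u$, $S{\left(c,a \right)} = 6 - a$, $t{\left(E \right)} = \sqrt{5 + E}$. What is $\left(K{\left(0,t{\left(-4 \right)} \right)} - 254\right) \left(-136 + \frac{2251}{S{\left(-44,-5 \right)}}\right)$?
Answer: $- \frac{184220}{11} \approx -16747.0$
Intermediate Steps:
$K{\left(u,M \right)} = 9 + M + 2 u$ ($K{\left(u,M \right)} = 9 + \left(\left(u + M\right) + u\right) = 9 + \left(\left(M + u\right) + u\right) = 9 + \left(M + 2 u\right) = 9 + M + 2 u$)
$\left(K{\left(0,t{\left(-4 \right)} \right)} - 254\right) \left(-136 + \frac{2251}{S{\left(-44,-5 \right)}}\right) = \left(\left(9 + \sqrt{5 - 4} + 2 \cdot 0\right) - 254\right) \left(-136 + \frac{2251}{6 - -5}\right) = \left(\left(9 + \sqrt{1} + 0\right) - 254\right) \left(-136 + \frac{2251}{6 + 5}\right) = \left(\left(9 + 1 + 0\right) - 254\right) \left(-136 + \frac{2251}{11}\right) = \left(10 - 254\right) \left(-136 + 2251 \cdot \frac{1}{11}\right) = - 244 \left(-136 + \frac{2251}{11}\right) = \left(-244\right) \frac{755}{11} = - \frac{184220}{11}$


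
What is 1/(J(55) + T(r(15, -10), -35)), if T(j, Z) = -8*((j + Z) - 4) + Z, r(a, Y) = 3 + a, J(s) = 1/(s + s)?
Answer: 110/14631 ≈ 0.0075183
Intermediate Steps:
J(s) = 1/(2*s)
T(j, Z) = 32 - 8*j - 7*Z (T(j, Z) = -8*((Z + j) - 4) + Z = -8*(-4 + Z + j) + Z = (32 - 8*Z - 8*j) + Z = 32 - 8*j - 7*Z)
1/(J(55) + T(r(15, -10), -35)) = 1/((½)/55 + (32 - 8*(3 + 15) - 7*(-35))) = 1/((½)*(1/55) + (32 - 8*18 + 245)) = 1/(1/110 + (32 - 144 + 245)) = 1/(1/110 + 133) = 1/(14631/110) = 110/14631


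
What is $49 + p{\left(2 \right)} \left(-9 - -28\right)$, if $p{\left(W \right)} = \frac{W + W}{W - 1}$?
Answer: $125$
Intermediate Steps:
$p{\left(W \right)} = \frac{2 W}{-1 + W}$
$49 + p{\left(2 \right)} \left(-9 - -28\right) = 49 + 2 \cdot 2 \frac{1}{-1 + 2} \left(-9 - -28\right) = 49 + 2 \cdot 2 \cdot 1^{-1} \left(-9 + 28\right) = 49 + 2 \cdot 2 \cdot 1 \cdot 19 = 49 + 4 \cdot 19 = 49 + 76 = 125$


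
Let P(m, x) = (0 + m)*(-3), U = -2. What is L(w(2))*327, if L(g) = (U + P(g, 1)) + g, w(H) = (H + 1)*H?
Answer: -4578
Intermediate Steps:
w(H) = H*(1 + H) (w(H) = (1 + H)*H = H*(1 + H))
P(m, x) = -3*m (P(m, x) = m*(-3) = -3*m)
L(g) = -2 - 2*g (L(g) = (-2 - 3*g) + g = -2 - 2*g)
L(w(2))*327 = (-2 - 4*(1 + 2))*327 = (-2 - 4*3)*327 = (-2 - 2*6)*327 = (-2 - 12)*327 = -14*327 = -4578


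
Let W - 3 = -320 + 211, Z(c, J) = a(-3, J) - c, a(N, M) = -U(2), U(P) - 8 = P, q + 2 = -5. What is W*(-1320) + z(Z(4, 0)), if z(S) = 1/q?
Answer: 979439/7 ≈ 1.3992e+5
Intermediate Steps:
q = -7 (q = -2 - 5 = -7)
U(P) = 8 + P
a(N, M) = -10 (a(N, M) = -(8 + 2) = -1*10 = -10)
Z(c, J) = -10 - c
W = -106 (W = 3 + (-320 + 211) = 3 - 109 = -106)
z(S) = -⅐ (z(S) = 1/(-7) = -⅐)
W*(-1320) + z(Z(4, 0)) = -106*(-1320) - ⅐ = 139920 - ⅐ = 979439/7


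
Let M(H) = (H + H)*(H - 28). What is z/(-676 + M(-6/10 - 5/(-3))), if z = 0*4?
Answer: 0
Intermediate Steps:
z = 0
M(H) = 2*H*(-28 + H) (M(H) = (2*H)*(-28 + H) = 2*H*(-28 + H))
z/(-676 + M(-6/10 - 5/(-3))) = 0/(-676 + 2*(-6/10 - 5/(-3))*(-28 + (-6/10 - 5/(-3)))) = 0/(-676 + 2*(-6*⅒ - 5*(-⅓))*(-28 + (-6*⅒ - 5*(-⅓)))) = 0/(-676 + 2*(-⅗ + 5/3)*(-28 + (-⅗ + 5/3))) = 0/(-676 + 2*(16/15)*(-28 + 16/15)) = 0/(-676 + 2*(16/15)*(-404/15)) = 0/(-676 - 12928/225) = 0/(-165028/225) = -225/165028*0 = 0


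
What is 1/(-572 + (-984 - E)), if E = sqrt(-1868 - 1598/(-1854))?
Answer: -1442412/2246123909 + 3*I*sqrt(178276211)/2246123909 ≈ -0.00064218 + 1.7833e-5*I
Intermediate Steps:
E = I*sqrt(178276211)/309 (E = sqrt(-1868 - 1598*(-1/1854)) = sqrt(-1868 + 799/927) = sqrt(-1730837/927) = I*sqrt(178276211)/309 ≈ 43.21*I)
1/(-572 + (-984 - E)) = 1/(-572 + (-984 - I*sqrt(178276211)/309)) = 1/(-1556 - I*sqrt(178276211)/309)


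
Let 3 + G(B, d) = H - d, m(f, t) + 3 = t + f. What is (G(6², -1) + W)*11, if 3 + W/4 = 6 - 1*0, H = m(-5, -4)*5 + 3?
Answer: -517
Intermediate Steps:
m(f, t) = -3 + f + t (m(f, t) = -3 + (t + f) = -3 + (f + t) = -3 + f + t)
H = -57 (H = (-3 - 5 - 4)*5 + 3 = -12*5 + 3 = -60 + 3 = -57)
W = 12 (W = -12 + 4*(6 - 1*0) = -12 + 4*(6 + 0) = -12 + 4*6 = -12 + 24 = 12)
G(B, d) = -60 - d (G(B, d) = -3 + (-57 - d) = -60 - d)
(G(6², -1) + W)*11 = ((-60 - 1*(-1)) + 12)*11 = ((-60 + 1) + 12)*11 = (-59 + 12)*11 = -47*11 = -517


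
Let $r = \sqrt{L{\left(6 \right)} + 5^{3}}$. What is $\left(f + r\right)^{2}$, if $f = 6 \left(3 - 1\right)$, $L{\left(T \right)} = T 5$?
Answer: $\left(12 + \sqrt{155}\right)^{2} \approx 597.8$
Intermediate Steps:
$L{\left(T \right)} = 5 T$
$r = \sqrt{155}$ ($r = \sqrt{5 \cdot 6 + 5^{3}} = \sqrt{30 + 125} = \sqrt{155} \approx 12.45$)
$f = 12$ ($f = 6 \cdot 2 = 12$)
$\left(f + r\right)^{2} = \left(12 + \sqrt{155}\right)^{2}$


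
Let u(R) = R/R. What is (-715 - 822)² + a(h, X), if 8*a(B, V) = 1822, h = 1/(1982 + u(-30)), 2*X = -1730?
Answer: 9450387/4 ≈ 2.3626e+6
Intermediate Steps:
u(R) = 1
X = -865 (X = (½)*(-1730) = -865)
h = 1/1983 (h = 1/(1982 + 1) = 1/1983 ≈ 0.00050429)
a(B, V) = 911/4 (a(B, V) = (⅛)*1822 = 911/4)
(-715 - 822)² + a(h, X) = (-715 - 822)² + 911/4 = (-1537)² + 911/4 = 2362369 + 911/4 = 9450387/4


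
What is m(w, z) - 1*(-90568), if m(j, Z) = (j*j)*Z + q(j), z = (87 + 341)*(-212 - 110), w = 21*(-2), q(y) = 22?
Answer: -243016834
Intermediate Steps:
w = -42
z = -137816 (z = 428*(-322) = -137816)
m(j, Z) = 22 + Z*j² (m(j, Z) = (j*j)*Z + 22 = j²*Z + 22 = Z*j² + 22 = 22 + Z*j²)
m(w, z) - 1*(-90568) = (22 - 137816*(-42)²) - 1*(-90568) = (22 - 137816*1764) + 90568 = (22 - 243107424) + 90568 = -243107402 + 90568 = -243016834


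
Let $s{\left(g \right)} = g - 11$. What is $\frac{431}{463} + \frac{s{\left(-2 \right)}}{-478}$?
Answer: $\frac{212037}{221314} \approx 0.95808$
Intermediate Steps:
$s{\left(g \right)} = -11 + g$
$\frac{431}{463} + \frac{s{\left(-2 \right)}}{-478} = \frac{431}{463} + \frac{-11 - 2}{-478} = 431 \cdot \frac{1}{463} - - \frac{13}{478} = \frac{431}{463} + \frac{13}{478} = \frac{212037}{221314}$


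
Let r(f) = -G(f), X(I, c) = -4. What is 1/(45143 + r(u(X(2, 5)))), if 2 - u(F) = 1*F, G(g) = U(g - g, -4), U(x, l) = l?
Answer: 1/45147 ≈ 2.2150e-5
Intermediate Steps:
G(g) = -4
u(F) = 2 - F
r(f) = 4 (r(f) = -1*(-4) = 4)
1/(45143 + r(u(X(2, 5)))) = 1/(45143 + 4) = 1/45147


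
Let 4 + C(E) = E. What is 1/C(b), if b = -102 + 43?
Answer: -1/63 ≈ -0.015873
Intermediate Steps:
b = -59
C(E) = -4 + E
1/C(b) = 1/(-4 - 59) = 1/(-63) = -1/63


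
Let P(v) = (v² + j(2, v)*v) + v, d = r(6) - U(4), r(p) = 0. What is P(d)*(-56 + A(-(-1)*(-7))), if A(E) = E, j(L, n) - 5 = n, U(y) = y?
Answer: -504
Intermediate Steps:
j(L, n) = 5 + n
d = -4 (d = 0 - 1*4 = 0 - 4 = -4)
P(v) = v + v² + v*(5 + v) (P(v) = (v² + (5 + v)*v) + v = (v² + v*(5 + v)) + v = v + v² + v*(5 + v))
P(d)*(-56 + A(-(-1)*(-7))) = (2*(-4)*(3 - 4))*(-56 - (-1)*(-7)) = (2*(-4)*(-1))*(-56 - 1*7) = 8*(-56 - 7) = 8*(-63) = -504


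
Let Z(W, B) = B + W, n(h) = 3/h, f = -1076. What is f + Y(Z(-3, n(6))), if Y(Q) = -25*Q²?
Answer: -4929/4 ≈ -1232.3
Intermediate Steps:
f + Y(Z(-3, n(6))) = -1076 - 25*(3/6 - 3)² = -1076 - 25*(3*(⅙) - 3)² = -1076 - 25*(½ - 3)² = -1076 - 25*(-5/2)² = -1076 - 25*25/4 = -1076 - 625/4 = -4929/4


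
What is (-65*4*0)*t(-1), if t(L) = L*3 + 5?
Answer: 0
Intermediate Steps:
t(L) = 5 + 3*L (t(L) = 3*L + 5 = 5 + 3*L)
(-65*4*0)*t(-1) = (-65*4*0)*(5 + 3*(-1)) = (-65*0)*(5 - 3) = -13*0*2 = 0*2 = 0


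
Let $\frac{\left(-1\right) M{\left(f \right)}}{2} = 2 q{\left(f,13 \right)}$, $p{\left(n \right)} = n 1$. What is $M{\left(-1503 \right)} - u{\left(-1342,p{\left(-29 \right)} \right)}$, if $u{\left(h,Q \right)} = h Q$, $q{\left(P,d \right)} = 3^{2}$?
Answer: $-38954$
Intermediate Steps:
$q{\left(P,d \right)} = 9$
$p{\left(n \right)} = n$
$M{\left(f \right)} = -36$ ($M{\left(f \right)} = - 2 \cdot 2 \cdot 9 = \left(-2\right) 18 = -36$)
$u{\left(h,Q \right)} = Q h$
$M{\left(-1503 \right)} - u{\left(-1342,p{\left(-29 \right)} \right)} = -36 - \left(-29\right) \left(-1342\right) = -36 - 38918 = -38954$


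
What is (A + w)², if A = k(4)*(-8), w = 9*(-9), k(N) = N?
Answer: 12769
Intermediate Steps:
w = -81
A = -32 (A = 4*(-8) = -32)
(A + w)² = (-32 - 81)² = (-113)² = 12769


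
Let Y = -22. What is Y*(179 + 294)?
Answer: -10406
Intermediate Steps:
Y*(179 + 294) = -22*(179 + 294) = -22*473 = -10406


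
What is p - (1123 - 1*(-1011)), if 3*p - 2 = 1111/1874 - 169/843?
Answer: -10109984933/4739346 ≈ -2133.2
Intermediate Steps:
p = 3779431/4739346 (p = ⅔ + (1111/1874 - 169/843)/3 = ⅔ + (⅓)*(619867/1579782) = ⅔ + 619867/4739346 = 3779431/4739346 ≈ 0.79746)
p - (1123 - 1*(-1011)) = 3779431/4739346 - (1123 - 1*(-1011)) = 3779431/4739346 - (1123 + 1011) = 3779431/4739346 - 1*2134 = 3779431/4739346 - 2134 = -10109984933/4739346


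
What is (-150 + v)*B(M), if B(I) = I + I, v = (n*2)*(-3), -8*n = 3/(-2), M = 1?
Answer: -1209/4 ≈ -302.25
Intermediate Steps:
n = 3/16 (n = -3/(8*(-2)) = -3*(-1)/(8*2) = -⅛*(-3/2) = 3/16 ≈ 0.18750)
v = -9/8 (v = ((3/16)*2)*(-3) = (3/8)*(-3) = -9/8 ≈ -1.1250)
B(I) = 2*I
(-150 + v)*B(M) = (-150 - 9/8)*(2*1) = -1209/8*2 = -1209/4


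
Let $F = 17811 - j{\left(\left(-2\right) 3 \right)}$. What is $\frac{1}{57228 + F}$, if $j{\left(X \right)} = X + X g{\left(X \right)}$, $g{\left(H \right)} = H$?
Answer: $\frac{1}{75009} \approx 1.3332 \cdot 10^{-5}$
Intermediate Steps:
$j{\left(X \right)} = X + X^{2}$ ($j{\left(X \right)} = X + X X = X + X^{2}$)
$F = 17781$ ($F = 17811 - \left(-2\right) 3 \left(1 - 6\right) = 17811 - - 6 \left(1 - 6\right) = 17811 - \left(-6\right) \left(-5\right) = 17811 - 30 = 17781$)
$\frac{1}{57228 + F} = \frac{1}{57228 + 17781} = \frac{1}{75009}$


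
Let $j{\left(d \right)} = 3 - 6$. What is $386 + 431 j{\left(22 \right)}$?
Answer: $-907$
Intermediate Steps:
$j{\left(d \right)} = -3$ ($j{\left(d \right)} = 3 - 6 = -3$)
$386 + 431 j{\left(22 \right)} = 386 + 431 \left(-3\right) = 386 - 1293 = -907$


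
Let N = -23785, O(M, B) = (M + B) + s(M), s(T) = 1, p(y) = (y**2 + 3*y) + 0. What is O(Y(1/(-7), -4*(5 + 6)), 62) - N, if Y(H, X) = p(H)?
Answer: 1168532/49 ≈ 23848.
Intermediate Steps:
p(y) = y**2 + 3*y
Y(H, X) = H*(3 + H)
O(M, B) = 1 + B + M (O(M, B) = (M + B) + 1 = (B + M) + 1 = 1 + B + M)
O(Y(1/(-7), -4*(5 + 6)), 62) - N = (1 + 62 + (3 + 1/(-7))/(-7)) - 1*(-23785) = (1 + 62 - (3 - 1/7)/7) + 23785 = (1 + 62 - 1/7*20/7) + 23785 = (1 + 62 - 20/49) + 23785 = 3067/49 + 23785 = 1168532/49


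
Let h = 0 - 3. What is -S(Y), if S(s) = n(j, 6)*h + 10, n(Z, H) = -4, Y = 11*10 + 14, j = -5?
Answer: -22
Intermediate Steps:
Y = 124 (Y = 110 + 14 = 124)
h = -3
S(s) = 22 (S(s) = -4*(-3) + 10 = 12 + 10 = 22)
-S(Y) = -1*22 = -22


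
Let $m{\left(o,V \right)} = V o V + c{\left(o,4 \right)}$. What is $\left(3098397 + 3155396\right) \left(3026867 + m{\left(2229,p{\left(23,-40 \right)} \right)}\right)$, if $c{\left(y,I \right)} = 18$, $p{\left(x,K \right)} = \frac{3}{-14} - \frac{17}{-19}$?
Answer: $\frac{10073934177748909}{532} \approx 1.8936 \cdot 10^{13}$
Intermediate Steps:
$p{\left(x,K \right)} = \frac{181}{266}$ ($p{\left(x,K \right)} = 3 \left(- \frac{1}{14}\right) - - \frac{17}{19} = - \frac{3}{14} + \frac{17}{19} = \frac{181}{266}$)
$m{\left(o,V \right)} = 18 + o V^{2}$ ($m{\left(o,V \right)} = V o V + 18 = o V^{2} + 18 = 18 + o V^{2}$)
$\left(3098397 + 3155396\right) \left(3026867 + m{\left(2229,p{\left(23,-40 \right)} \right)}\right) = \left(3098397 + 3155396\right) \left(3026867 + \left(18 + 2229 \left(\frac{181}{266}\right)^{2}\right)\right) = 6253793 \left(3026867 + \left(18 + 2229 \cdot \frac{32761}{70756}\right)\right) = 6253793 \left(3026867 + \left(18 + \frac{73024269}{70756}\right)\right) = 6253793 \left(3026867 + \frac{74297877}{70756}\right) = 6253793 \cdot \frac{214243299329}{70756} = \frac{10073934177748909}{532}$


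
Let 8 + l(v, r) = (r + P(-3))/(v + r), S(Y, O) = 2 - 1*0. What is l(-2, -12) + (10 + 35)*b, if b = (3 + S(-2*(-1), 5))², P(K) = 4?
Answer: 7823/7 ≈ 1117.6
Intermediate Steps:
S(Y, O) = 2 (S(Y, O) = 2 + 0 = 2)
l(v, r) = -8 + (4 + r)/(r + v) (l(v, r) = -8 + (r + 4)/(v + r) = -8 + (4 + r)/(r + v))
b = 25 (b = (3 + 2)² = 5² = 25)
l(-2, -12) + (10 + 35)*b = (4 - 8*(-2) - 7*(-12))/(-12 - 2) + (10 + 35)*25 = (4 + 16 + 84)/(-14) + 45*25 = -1/14*104 + 1125 = -52/7 + 1125 = 7823/7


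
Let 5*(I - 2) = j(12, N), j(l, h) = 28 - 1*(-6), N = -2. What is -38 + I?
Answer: -146/5 ≈ -29.200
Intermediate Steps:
j(l, h) = 34 (j(l, h) = 28 + 6 = 34)
I = 44/5 (I = 2 + (1/5)*34 = 2 + 34/5 = 44/5 ≈ 8.8000)
-38 + I = -38 + 44/5 = -146/5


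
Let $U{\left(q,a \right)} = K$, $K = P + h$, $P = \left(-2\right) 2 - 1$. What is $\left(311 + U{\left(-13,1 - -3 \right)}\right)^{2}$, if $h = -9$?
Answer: $88209$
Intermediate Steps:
$P = -5$ ($P = -4 - 1 = -5$)
$K = -14$ ($K = -5 - 9 = -14$)
$U{\left(q,a \right)} = -14$
$\left(311 + U{\left(-13,1 - -3 \right)}\right)^{2} = \left(311 - 14\right)^{2} = 297^{2} = 88209$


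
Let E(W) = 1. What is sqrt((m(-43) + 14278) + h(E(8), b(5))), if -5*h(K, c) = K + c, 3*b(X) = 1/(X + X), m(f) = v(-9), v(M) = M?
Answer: sqrt(12841914)/30 ≈ 119.45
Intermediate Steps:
m(f) = -9
b(X) = 1/(6*X) (b(X) = 1/(3*(X + X)) = 1/(3*((2*X))) = (1/(2*X))/3 = 1/(6*X))
h(K, c) = -K/5 - c/5 (h(K, c) = -(K + c)/5 = -K/5 - c/5)
sqrt((m(-43) + 14278) + h(E(8), b(5))) = sqrt((-9 + 14278) + (-1/5*1 - 1/(30*5))) = sqrt(14269 + (-1/5 - 1/(30*5))) = sqrt(14269 + (-1/5 - 1/5*1/30)) = sqrt(14269 + (-1/5 - 1/150)) = sqrt(14269 - 31/150) = sqrt(2140319/150) = sqrt(12841914)/30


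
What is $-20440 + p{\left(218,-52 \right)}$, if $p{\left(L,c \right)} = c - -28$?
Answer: $-20464$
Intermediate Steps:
$p{\left(L,c \right)} = 28 + c$ ($p{\left(L,c \right)} = c + 28 = 28 + c$)
$-20440 + p{\left(218,-52 \right)} = -20440 + \left(28 - 52\right) = -20440 - 24 = -20464$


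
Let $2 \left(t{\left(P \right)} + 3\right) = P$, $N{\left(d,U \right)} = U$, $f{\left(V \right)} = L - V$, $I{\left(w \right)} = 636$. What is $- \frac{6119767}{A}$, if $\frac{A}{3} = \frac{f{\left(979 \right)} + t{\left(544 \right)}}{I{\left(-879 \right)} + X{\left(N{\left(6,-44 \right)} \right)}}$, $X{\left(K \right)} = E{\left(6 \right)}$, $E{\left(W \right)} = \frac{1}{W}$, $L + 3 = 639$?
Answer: $\frac{23359150639}{1332} \approx 1.7537 \cdot 10^{7}$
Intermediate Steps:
$L = 636$ ($L = -3 + 639 = 636$)
$f{\left(V \right)} = 636 - V$
$t{\left(P \right)} = -3 + \frac{P}{2}$
$X{\left(K \right)} = \frac{1}{6}$
$A = - \frac{1332}{3817}$ ($A = 3 \frac{\left(636 - 979\right) + \left(-3 + \frac{1}{2} \cdot 544\right)}{636 + \frac{1}{6}} = 3 \frac{\left(636 - 979\right) + \left(-3 + 272\right)}{\frac{3817}{6}} = 3 \left(-343 + 269\right) \frac{6}{3817} = 3 \left(\left(-74\right) \frac{6}{3817}\right) = 3 \left(- \frac{444}{3817}\right) = - \frac{1332}{3817} \approx -0.34897$)
$- \frac{6119767}{A} = - \frac{6119767}{- \frac{1332}{3817}} = \left(-6119767\right) \left(- \frac{3817}{1332}\right) = \frac{23359150639}{1332}$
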